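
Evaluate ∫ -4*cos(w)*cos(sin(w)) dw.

Let u = sin(w), so du = (cos(w)) dw.
Rewriting, the integral becomes -4·∫ cos(u) du = -4·sin(u).
Substituting back, u = sin(w).

-4*sin(sin(w)) + C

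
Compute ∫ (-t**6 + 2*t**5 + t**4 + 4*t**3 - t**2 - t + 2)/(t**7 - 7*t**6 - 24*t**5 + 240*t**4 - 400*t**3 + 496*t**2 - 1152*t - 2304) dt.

-3623*log(t - 6)/1680 + 14171*log(t - 4)/10000 + 4*log(t + 1)/4375 - 15451*log(t + 6)/60000 - 79*log(t**2 + 4)/40000 - 503*atan(t/2)/20000 - 777/(1000*t - 4000) + C

Factor the denominator: (t - 6)*(t - 4)**2*(t + 1)*(t + 6)*(t**2 + 4).
Partial-fraction decomposition: -(79*t + 1006)/(20000*(t**2 + 4)) - 15451/(60000*(t + 6)) + 4/(4375*(t + 1)) + 14171/(10000*(t - 4)) + 777/(1000*(t - 4)**2) - 3623/(1680*(t - 6)).
Integrate each term; A/(t−a) gives A·log|t−a|; the (Bt+D)/(t²+p²) term gives a log and an atan.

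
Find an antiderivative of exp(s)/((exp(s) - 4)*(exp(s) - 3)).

Let u = e^s, du = e^s ds.
The integral becomes ∫ du/((u-4)(u-3)); decompose into partial fractions.

log(exp(s) - 4) - log(exp(s) - 3) + C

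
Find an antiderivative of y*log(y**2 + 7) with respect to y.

y**2*log(y**2 + 7)/2 - y**2/2 + 7*log(y**2 + 7)/2 + C

Let u = y**2 + 7, so du = (2*y) dy.
The integral becomes (1/2)·∫ log(u) du; integrate by parts with u′=log(u), dv′=du.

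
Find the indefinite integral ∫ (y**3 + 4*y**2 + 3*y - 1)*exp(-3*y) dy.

(-9*y**3 - 45*y**2 - 57*y - 10)*exp(-3*y)/27 + C

Use integration by parts with u = y**3 + 4*y**2 + 3*y - 1, dv = exp(-3*y) dy, so v = -exp(-3*y)/3.
Apply parts 3 times (tabular method): alternate signs, differentiate u down to 0, integrate dv up.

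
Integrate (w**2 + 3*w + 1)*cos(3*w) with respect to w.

Use integration by parts with u = w**2 + 3*w + 1, dv = cos(3*w) dw, so v = sin(3*w)/3.
Apply parts 2 times (tabular method): alternate signs, differentiate u down to 0, integrate dv up.

w**2*sin(3*w)/3 + w*sin(3*w) + 2*w*cos(3*w)/9 + 7*sin(3*w)/27 + cos(3*w)/3 + C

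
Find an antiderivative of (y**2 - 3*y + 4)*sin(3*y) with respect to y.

-y**2*cos(3*y)/3 + 2*y*sin(3*y)/9 + y*cos(3*y) - sin(3*y)/3 - 34*cos(3*y)/27 + C

Use integration by parts with u = y**2 - 3*y + 4, dv = sin(3*y) dy, so v = -cos(3*y)/3.
Apply parts 2 times (tabular method): alternate signs, differentiate u down to 0, integrate dv up.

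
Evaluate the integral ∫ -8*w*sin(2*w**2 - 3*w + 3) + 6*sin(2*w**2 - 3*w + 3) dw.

2*cos(2*w**2 - 3*w + 3) + C

Let u = 2*w**2 - 3*w + 3, so du = (4*w - 3) dw.
Rewriting, the integral becomes -2·∫ sin(u) du = -2·-cos(u).
Substituting back, u = 2*w**2 - 3*w + 3.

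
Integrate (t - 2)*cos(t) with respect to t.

Use integration by parts with u = t - 2, dv = cos(t) dt, so v = sin(t).
Apply parts 1 times (tabular method): alternate signs, differentiate u down to 0, integrate dv up.

t*sin(t) - 2*sin(t) + cos(t) + C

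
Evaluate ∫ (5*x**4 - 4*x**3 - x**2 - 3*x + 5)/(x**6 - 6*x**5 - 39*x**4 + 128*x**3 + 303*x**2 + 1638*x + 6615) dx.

768487*log(x - 7)/3027600 + 259*log(x + 3)/1800 - 905*log(x + 5)/2448 - 14425*log(x**2 + 9)/1029384 + 49417*atan(x/3)/514692 - 1321/(870*x - 6090) + C

Factor the denominator: (x - 7)**2*(x + 3)*(x + 5)*(x**2 + 9).
Partial-fraction decomposition: -(14425*x - 148251)/(514692*(x**2 + 9)) - 905/(2448*(x + 5)) + 259/(1800*(x + 3)) + 768487/(3027600*(x - 7)) + 1321/(870*(x - 7)**2).
Integrate each term; A/(x−a) gives A·log|x−a|; the (Bx+D)/(x²+p²) term gives a log and an atan.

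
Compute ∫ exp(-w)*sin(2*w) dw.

-exp(-w)*sin(2*w)/5 - 2*exp(-w)*cos(2*w)/5 + C

Let I denote the integral. Integrate by parts with u = sin(2*w), dv = exp(-w) dw, so v = -exp(-w): I = -exp(-w)*sin(2*w) + 2·∫ exp(-w)*cos(2*w) dw.
Apply parts again with u = cos(2*w), dv = exp(-w) dw: ∫ exp(-w)*cos(2*w) dw = -exp(-w)*cos(2*w) − 2·I. Substituting back brings back I: I = -exp(-w)*sin(2*w) - 2*exp(-w)*cos(2*w) − 4·I.
Solving for I: (1 + 4)·I equals the remaining terms, so I = (1/5)·(-exp(-w)*sin(2*w) - 2*exp(-w)*cos(2*w)).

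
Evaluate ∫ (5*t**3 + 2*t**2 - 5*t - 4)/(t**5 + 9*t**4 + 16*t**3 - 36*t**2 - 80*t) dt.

Factor the denominator: t*(t - 2)*(t + 2)*(t + 4)*(t + 5).
Partial-fraction decomposition: -554/(105*(t + 5)) + 17/(3*(t + 4)) - 13/(24*(t + 2)) + 17/(168*(t - 2)) + 1/(20*t).
Integrate each term: A/(t−a) contributes A·log|t−a|.

log(t)/20 + 17*log(t - 2)/168 - 13*log(t + 2)/24 + 17*log(t + 4)/3 - 554*log(t + 5)/105 + C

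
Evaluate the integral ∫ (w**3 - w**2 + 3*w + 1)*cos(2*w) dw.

w**3*sin(2*w)/2 - w**2*sin(2*w)/2 + 3*w**2*cos(2*w)/4 + 3*w*sin(2*w)/4 - w*cos(2*w)/2 + 3*sin(2*w)/4 + 3*cos(2*w)/8 + C

Use integration by parts with u = w**3 - w**2 + 3*w + 1, dv = cos(2*w) dw, so v = sin(2*w)/2.
Apply parts 3 times (tabular method): alternate signs, differentiate u down to 0, integrate dv up.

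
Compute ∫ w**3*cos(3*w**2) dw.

Let u = w², du = 2w dw; rewrite as (1/2)∫ u^1·cos(3u) du.
Now integrate by parts 1 time.

w**2*sin(3*w**2)/6 + cos(3*w**2)/18 + C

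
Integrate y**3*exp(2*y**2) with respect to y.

Let u = y², du = 2y dy; rewrite as (1/2)∫ u^1·exp(2u) du.
Now integrate by parts 1 time.

(2*y**2 - 1)*exp(2*y**2)/8 + C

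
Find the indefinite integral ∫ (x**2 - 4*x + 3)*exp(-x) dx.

Use integration by parts with u = x**2 - 4*x + 3, dv = exp(-x) dx, so v = -exp(-x).
Apply parts 2 times (tabular method): alternate signs, differentiate u down to 0, integrate dv up.

(-x**2 + 2*x - 1)*exp(-x) + C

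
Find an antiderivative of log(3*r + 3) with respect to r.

r*log(3*r + 3) - r + log(r + 1) + C

Use integration by parts with u = log(3*r + 3), dv = dr.
Then du = 3/(3*r + 3) dr and v = r.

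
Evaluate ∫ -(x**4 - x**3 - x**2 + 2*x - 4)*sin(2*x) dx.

Use integration by parts with u = x**4 - x**3 - x**2 + 2*x - 4, dv = -sin(2*x) dx, so v = cos(2*x)/2.
Apply parts 4 times (tabular method): alternate signs, differentiate u down to 0, integrate dv up.

x**4*cos(2*x)/2 - x**3*sin(2*x) - x**3*cos(2*x)/2 + 3*x**2*sin(2*x)/4 - 2*x**2*cos(2*x) + 2*x*sin(2*x) + 7*x*cos(2*x)/4 - 7*sin(2*x)/8 - cos(2*x) + C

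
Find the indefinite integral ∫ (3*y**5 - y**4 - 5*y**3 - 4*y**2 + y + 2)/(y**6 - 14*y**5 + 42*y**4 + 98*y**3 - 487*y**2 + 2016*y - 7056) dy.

3020155*log(y - 7)/1831698 + 1219*log(y - 4)/900 + 1537*log(y + 4)/12100 - 5479*log(y**2 + 9)/84100 + 19067*atan(y/3)/126150 - 23059/(957*y - 6699) + C

Factor the denominator: (y - 7)**2*(y - 4)*(y + 4)*(y**2 + 9).
Partial-fraction decomposition: -(5479*y - 19067)/(42050*(y**2 + 9)) + 1537/(12100*(y + 4)) + 1219/(900*(y - 4)) + 3020155/(1831698*(y - 7)) + 23059/(957*(y - 7)**2).
Integrate each term; A/(y−a) gives A·log|y−a|; the (By+D)/(y²+p²) term gives a log and an atan.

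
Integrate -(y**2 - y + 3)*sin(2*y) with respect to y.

Use integration by parts with u = y**2 - y + 3, dv = -sin(2*y) dy, so v = cos(2*y)/2.
Apply parts 2 times (tabular method): alternate signs, differentiate u down to 0, integrate dv up.

y**2*cos(2*y)/2 - y*sin(2*y)/2 - y*cos(2*y)/2 + sin(2*y)/4 + 5*cos(2*y)/4 + C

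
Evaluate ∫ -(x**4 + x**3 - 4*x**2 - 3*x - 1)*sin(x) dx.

x**4*cos(x) - 4*x**3*sin(x) + x**3*cos(x) - 3*x**2*sin(x) - 16*x**2*cos(x) + 32*x*sin(x) - 9*x*cos(x) + 9*sin(x) + 31*cos(x) + C

Use integration by parts with u = x**4 + x**3 - 4*x**2 - 3*x - 1, dv = -sin(x) dx, so v = cos(x).
Apply parts 4 times (tabular method): alternate signs, differentiate u down to 0, integrate dv up.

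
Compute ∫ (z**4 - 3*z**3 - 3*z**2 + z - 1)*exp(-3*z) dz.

Use integration by parts with u = z**4 - 3*z**3 - 3*z**2 + z - 1, dv = exp(-3*z) dz, so v = -exp(-3*z)/3.
Apply parts 4 times (tabular method): alternate signs, differentiate u down to 0, integrate dv up.

(-27*z**4 + 45*z**3 + 126*z**2 + 57*z + 46)*exp(-3*z)/81 + C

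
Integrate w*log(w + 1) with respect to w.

w**2*log(w + 1)/2 - w**2/4 + w/2 - log(w + 1)/2 + C

Use integration by parts with u = log(w + 1), dv = w dw.
Then du = 1/(w + 1) dw and v = w**2/2.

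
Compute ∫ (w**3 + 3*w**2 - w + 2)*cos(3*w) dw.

w**3*sin(3*w)/3 + w**2*sin(3*w) + w**2*cos(3*w)/3 - 5*w*sin(3*w)/9 + 2*w*cos(3*w)/3 + 4*sin(3*w)/9 - 5*cos(3*w)/27 + C

Use integration by parts with u = w**3 + 3*w**2 - w + 2, dv = cos(3*w) dw, so v = sin(3*w)/3.
Apply parts 3 times (tabular method): alternate signs, differentiate u down to 0, integrate dv up.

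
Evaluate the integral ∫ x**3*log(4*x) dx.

Use integration by parts with u = log(4*x), dv = x**3 dx.
Then du = 1/x dx and v = x**4/4.

x**4*(log(x) + 2*log(2))/4 - x**4/16 + C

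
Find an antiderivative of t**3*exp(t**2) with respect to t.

(t**2 - 1)*exp(t**2)/2 + C

Let u = t², du = 2t dt; rewrite as (1/2)∫ u^1·exp(1u) du.
Now integrate by parts 1 time.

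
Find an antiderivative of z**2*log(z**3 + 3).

z**3*log(z**3 + 3)/3 - z**3/3 + log(z**3 + 3) + C

Let u = z**3 + 3, so du = (3*z**2) dz.
The integral becomes (1/3)·∫ log(u) du; integrate by parts with u′=log(u), dv′=du.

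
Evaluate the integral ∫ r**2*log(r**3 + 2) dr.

r**3*log(r**3 + 2)/3 - r**3/3 + 2*log(r**3 + 2)/3 + C

Let u = r**3 + 2, so du = (3*r**2) dr.
The integral becomes (1/3)·∫ log(u) du; integrate by parts with u′=log(u), dv′=du.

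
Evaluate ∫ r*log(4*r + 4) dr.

Use integration by parts with u = log(4*r + 4), dv = r dr.
Then du = 4/(4*r + 4) dr and v = r**2/2.

r**2*log(4*r + 4)/2 - r**2/4 + r/2 - log(r + 1)/2 + C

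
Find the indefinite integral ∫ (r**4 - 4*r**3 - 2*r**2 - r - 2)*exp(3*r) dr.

(27*r**4 - 144*r**3 + 90*r**2 - 87*r - 25)*exp(3*r)/81 + C

Use integration by parts with u = r**4 - 4*r**3 - 2*r**2 - r - 2, dv = exp(3*r) dr, so v = exp(3*r)/3.
Apply parts 4 times (tabular method): alternate signs, differentiate u down to 0, integrate dv up.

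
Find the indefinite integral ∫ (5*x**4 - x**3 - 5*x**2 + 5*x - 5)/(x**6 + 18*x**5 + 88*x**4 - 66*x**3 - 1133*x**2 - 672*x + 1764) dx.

Factor the denominator: (x - 3)*(x - 1)*(x + 2)*(x + 6)*(x + 7)**2.
Partial-fraction decomposition: 410311/(16000*(x + 7)) + 12063/(400*(x + 7)**2) - 6481/(252*(x + 6)) + 53/(1500*(x + 2)) + 1/(2688*(x - 1)) + 343/(9000*(x - 3)).
Integrate each term; A/(x−a) gives A·log|x−a|; A/(x−a)² gives −A/(x−a).

343*log(x - 3)/9000 + log(x - 1)/2688 + 53*log(x + 2)/1500 - 6481*log(x + 6)/252 + 410311*log(x + 7)/16000 - 12063/(400*x + 2800) + C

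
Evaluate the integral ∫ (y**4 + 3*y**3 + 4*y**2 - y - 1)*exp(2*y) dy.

(4*y**4 + 4*y**3 + 10*y**2 - 14*y + 3)*exp(2*y)/8 + C

Use integration by parts with u = y**4 + 3*y**3 + 4*y**2 - y - 1, dv = exp(2*y) dy, so v = exp(2*y)/2.
Apply parts 4 times (tabular method): alternate signs, differentiate u down to 0, integrate dv up.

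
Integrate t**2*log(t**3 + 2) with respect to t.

Let u = t**3 + 2, so du = (3*t**2) dt.
The integral becomes (1/3)·∫ log(u) du; integrate by parts with u′=log(u), dv′=du.

t**3*log(t**3 + 2)/3 - t**3/3 + 2*log(t**3 + 2)/3 + C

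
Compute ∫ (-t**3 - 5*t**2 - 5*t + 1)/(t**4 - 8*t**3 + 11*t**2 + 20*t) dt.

log(t)/20 - 137*log(t - 5)/15 + 163*log(t - 4)/20 - log(t + 1)/15 + C

Factor the denominator: t*(t - 5)*(t - 4)*(t + 1).
Partial-fraction decomposition: -1/(15*(t + 1)) + 163/(20*(t - 4)) - 137/(15*(t - 5)) + 1/(20*t).
Integrate each term: A/(t−a) contributes A·log|t−a|.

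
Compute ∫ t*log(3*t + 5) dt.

t**2*log(3*t + 5)/2 - t**2/4 + 5*t/6 - 25*log(3*t + 5)/18 + C

Use integration by parts with u = log(3*t + 5), dv = t dt.
Then du = 3/(3*t + 5) dt and v = t**2/2.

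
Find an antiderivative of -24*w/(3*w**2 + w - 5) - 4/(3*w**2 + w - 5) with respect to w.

Let u = 3*w**2 + w - 5, so du = (6*w + 1) dw.
Rewriting, the integral becomes -4·∫ 1/u du = -4·log(u).
Substituting back, u = 3*w**2 + w - 5.

-4*log(3*w**2 + w - 5) + C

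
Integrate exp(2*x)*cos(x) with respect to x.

exp(2*x)*sin(x)/5 + 2*exp(2*x)*cos(x)/5 + C

Let I denote the integral. Integrate by parts with u = cos(x), dv = exp(2*x) dx, so v = exp(2*x)/2: I = exp(2*x)*cos(x)/2 + (1/2)·∫ exp(2*x)*sin(x) dx.
Apply parts again with u = sin(x), dv = exp(2*x) dx: ∫ exp(2*x)*sin(x) dx = exp(2*x)*sin(x)/2 − (1/2)·I. Substituting back brings back I: I = exp(2*x)*sin(x)/4 + exp(2*x)*cos(x)/2 − (1/4)·I.
Solving for I: (1 + 1/4)·I equals the remaining terms, so I = (4/5)·(exp(2*x)*sin(x)/4 + exp(2*x)*cos(x)/2).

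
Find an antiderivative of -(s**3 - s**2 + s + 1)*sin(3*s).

Use integration by parts with u = s**3 - s**2 + s + 1, dv = -sin(3*s) ds, so v = cos(3*s)/3.
Apply parts 3 times (tabular method): alternate signs, differentiate u down to 0, integrate dv up.

s**3*cos(3*s)/3 - s**2*sin(3*s)/3 - s**2*cos(3*s)/3 + 2*s*sin(3*s)/9 + s*cos(3*s)/9 - sin(3*s)/27 + 11*cos(3*s)/27 + C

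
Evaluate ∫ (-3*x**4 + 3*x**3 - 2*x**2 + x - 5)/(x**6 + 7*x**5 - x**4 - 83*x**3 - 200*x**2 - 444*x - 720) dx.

Factor the denominator: (x - 4)*(x + 3)**2*(x + 5)*(x**2 + 4).
Partial-fraction decomposition: -(4671*x - 12596)/(98020*(x**2 + 4)) + 385/(174*(x + 5)) - 4959/(2366*(x + 3)) + 25/(13*(x + 3)**2) - 29/(420*(x - 4)).
Integrate each term; A/(x−a) gives A·log|x−a|; the (Bx+D)/(x²+p²) term gives a log and an atan.

-29*log(x - 4)/420 - 4959*log(x + 3)/2366 + 385*log(x + 5)/174 - 4671*log(x**2 + 4)/196040 + 3149*atan(x/2)/49010 - 25/(13*x + 39) + C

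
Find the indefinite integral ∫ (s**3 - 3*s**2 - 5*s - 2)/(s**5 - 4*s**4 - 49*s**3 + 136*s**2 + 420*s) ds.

Factor the denominator: s*(s - 7)*(s - 5)*(s + 2)*(s + 6).
Partial-fraction decomposition: -37/(429*(s + 6)) + 1/(42*(s + 2)) - 23/(770*(s - 5)) + 53/(546*(s - 7)) - 1/(210*s).
Integrate each term: A/(s−a) contributes A·log|s−a|.

-log(s)/210 + 53*log(s - 7)/546 - 23*log(s - 5)/770 + log(s + 2)/42 - 37*log(s + 6)/429 + C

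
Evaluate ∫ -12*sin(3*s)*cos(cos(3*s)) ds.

4*sin(cos(3*s)) + C

Let u = cos(3*s), so du = (-3*sin(3*s)) ds.
Rewriting, the integral becomes 4·∫ cos(u) du = 4·sin(u).
Substituting back, u = cos(3*s).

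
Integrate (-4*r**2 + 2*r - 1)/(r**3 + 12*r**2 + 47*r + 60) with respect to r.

-43*log(r + 3)/2 + 73*log(r + 4) - 111*log(r + 5)/2 + C

Factor the denominator: (r + 3)*(r + 4)*(r + 5).
Partial-fraction decomposition: -111/(2*(r + 5)) + 73/(r + 4) - 43/(2*(r + 3)).
Integrate each term: A/(r−a) contributes A·log|r−a|.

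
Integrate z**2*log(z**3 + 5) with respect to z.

Let u = z**3 + 5, so du = (3*z**2) dz.
The integral becomes (1/3)·∫ log(u) du; integrate by parts with u′=log(u), dv′=du.

z**3*log(z**3 + 5)/3 - z**3/3 + 5*log(z**3 + 5)/3 + C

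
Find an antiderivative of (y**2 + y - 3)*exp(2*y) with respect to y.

Use integration by parts with u = y**2 + y - 3, dv = exp(2*y) dy, so v = exp(2*y)/2.
Apply parts 2 times (tabular method): alternate signs, differentiate u down to 0, integrate dv up.

(y**2 - 3)*exp(2*y)/2 + C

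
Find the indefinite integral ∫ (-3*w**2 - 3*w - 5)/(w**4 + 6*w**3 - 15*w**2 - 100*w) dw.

Factor the denominator: w*(w - 4)*(w + 5)**2.
Partial-fraction decomposition: 61/(405*(w + 5)) - 13/(9*(w + 5)**2) - 65/(324*(w - 4)) + 1/(20*w).
Integrate each term; A/(w−a) gives A·log|w−a|; A/(w−a)² gives −A/(w−a).

log(w)/20 - 65*log(w - 4)/324 + 61*log(w + 5)/405 + 13/(9*w + 45) + C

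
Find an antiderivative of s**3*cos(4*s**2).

s**2*sin(4*s**2)/8 + cos(4*s**2)/32 + C

Let u = s², du = 2s ds; rewrite as (1/2)∫ u^1·cos(4u) du.
Now integrate by parts 1 time.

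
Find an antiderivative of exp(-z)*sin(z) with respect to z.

Let I denote the integral. Integrate by parts with u = sin(z), dv = exp(-z) dz, so v = -exp(-z): I = -exp(-z)*sin(z) + ∫ exp(-z)*cos(z) dz.
Apply parts again with u = cos(z), dv = exp(-z) dz: ∫ exp(-z)*cos(z) dz = -exp(-z)*cos(z) − I. Substituting back brings back I: I = -exp(-z)*sin(z) - exp(-z)*cos(z) − I.
Solving for I: (1 + 1)·I equals the remaining terms, so I = (1/2)·(-exp(-z)*sin(z) - exp(-z)*cos(z)).

-exp(-z)*sin(z)/2 - exp(-z)*cos(z)/2 + C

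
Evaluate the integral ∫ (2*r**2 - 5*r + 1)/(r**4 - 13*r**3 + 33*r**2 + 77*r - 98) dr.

47*log(r - 7)/486 - log(r - 1)/54 - 19*log(r + 2)/243 - 32/(27*r - 189) + C

Factor the denominator: (r - 7)**2*(r - 1)*(r + 2).
Partial-fraction decomposition: -19/(243*(r + 2)) - 1/(54*(r - 1)) + 47/(486*(r - 7)) + 32/(27*(r - 7)**2).
Integrate each term; A/(r−a) gives A·log|r−a|; A/(r−a)² gives −A/(r−a).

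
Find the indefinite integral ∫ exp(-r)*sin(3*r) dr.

-exp(-r)*sin(3*r)/10 - 3*exp(-r)*cos(3*r)/10 + C

Let I denote the integral. Integrate by parts with u = sin(3*r), dv = exp(-r) dr, so v = -exp(-r): I = -exp(-r)*sin(3*r) + 3·∫ exp(-r)*cos(3*r) dr.
Apply parts again with u = cos(3*r), dv = exp(-r) dr: ∫ exp(-r)*cos(3*r) dr = -exp(-r)*cos(3*r) − 3·I. Substituting back brings back I: I = -exp(-r)*sin(3*r) - 3*exp(-r)*cos(3*r) − 9·I.
Solving for I: (1 + 9)·I equals the remaining terms, so I = (1/10)·(-exp(-r)*sin(3*r) - 3*exp(-r)*cos(3*r)).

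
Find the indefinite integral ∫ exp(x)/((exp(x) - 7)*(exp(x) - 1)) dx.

Let u = e^x, du = e^x dx.
The integral becomes ∫ du/((u-7)(u-1)); decompose into partial fractions.

log(exp(x) - 7)/6 - log(exp(x) - 1)/6 + C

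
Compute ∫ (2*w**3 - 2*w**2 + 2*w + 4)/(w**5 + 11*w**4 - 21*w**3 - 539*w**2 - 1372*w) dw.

-log(w)/343 + 303*log(w - 7)/7546 - 41*log(w + 4)/99 + 2327*log(w + 7)/6174 - 397/(147*w + 1029) + C

Factor the denominator: w*(w - 7)*(w + 4)*(w + 7)**2.
Partial-fraction decomposition: 2327/(6174*(w + 7)) + 397/(147*(w + 7)**2) - 41/(99*(w + 4)) + 303/(7546*(w - 7)) - 1/(343*w).
Integrate each term; A/(w−a) gives A·log|w−a|; A/(w−a)² gives −A/(w−a).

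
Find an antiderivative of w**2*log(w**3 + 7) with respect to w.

Let u = w**3 + 7, so du = (3*w**2) dw.
The integral becomes (1/3)·∫ log(u) du; integrate by parts with u′=log(u), dv′=du.

w**3*log(w**3 + 7)/3 - w**3/3 + 7*log(w**3 + 7)/3 + C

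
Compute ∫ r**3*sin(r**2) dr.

-r**2*cos(r**2)/2 + sin(r**2)/2 + C

Let u = r², du = 2r dr; rewrite as (1/2)∫ u^1·sin(1u) du.
Now integrate by parts 1 time.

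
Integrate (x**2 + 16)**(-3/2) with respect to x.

Substitute x = 4·tan(θ), so dx = 4·sec(θ)^2 dθ and the radical becomes sqrt(x**2 + 16) = 4·sec(θ) by the Pythagorean identity.
Integrate the resulting trig expression in θ, then back-substitute tan(θ) = x/4, sec(θ) = sqrt(x**2 + 16)/4 (absorbing any constant into C).

x/(16*sqrt(x**2 + 16)) + C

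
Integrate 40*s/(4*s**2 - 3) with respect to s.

Let u = 4*s**2 - 3, so du = (8*s) ds.
Rewriting, the integral becomes 5·∫ 1/u du = 5·log(u).
Substituting back, u = 4*s**2 - 3.

5*log(4*s**2 - 3) + C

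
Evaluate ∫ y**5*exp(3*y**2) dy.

Let u = y², du = 2y dy; rewrite as (1/2)∫ u^2·exp(3u) du.
Now integrate by parts 2 times.

(9*y**4 - 6*y**2 + 2)*exp(3*y**2)/54 + C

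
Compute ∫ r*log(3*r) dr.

Use integration by parts with u = log(3*r), dv = r dr.
Then du = 1/r dr and v = r**2/2.

r**2*(log(r) + log(3))/2 - r**2/4 + C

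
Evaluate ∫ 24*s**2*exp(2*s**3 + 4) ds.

Let u = 2*s**3 + 4, so du = (6*s**2) ds.
Rewriting, the integral becomes 4·∫ e^u du = 4·e^u.
Substituting back, u = 2*s**3 + 4.

4*exp(2*s**3 + 4) + C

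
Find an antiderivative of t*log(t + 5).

Use integration by parts with u = log(t + 5), dv = t dt.
Then du = 1/(t + 5) dt and v = t**2/2.

t**2*log(t + 5)/2 - t**2/4 + 5*t/2 - 25*log(t + 5)/2 + C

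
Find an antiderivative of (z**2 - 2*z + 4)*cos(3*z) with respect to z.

Use integration by parts with u = z**2 - 2*z + 4, dv = cos(3*z) dz, so v = sin(3*z)/3.
Apply parts 2 times (tabular method): alternate signs, differentiate u down to 0, integrate dv up.

z**2*sin(3*z)/3 - 2*z*sin(3*z)/3 + 2*z*cos(3*z)/9 + 34*sin(3*z)/27 - 2*cos(3*z)/9 + C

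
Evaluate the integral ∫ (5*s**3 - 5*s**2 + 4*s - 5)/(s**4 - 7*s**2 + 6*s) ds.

-5*log(s)/6 + 23*log(s - 2)/10 + log(s - 1)/4 + 197*log(s + 3)/60 + C

Factor the denominator: s*(s - 2)*(s - 1)*(s + 3).
Partial-fraction decomposition: 197/(60*(s + 3)) + 1/(4*(s - 1)) + 23/(10*(s - 2)) - 5/(6*s).
Integrate each term: A/(s−a) contributes A·log|s−a|.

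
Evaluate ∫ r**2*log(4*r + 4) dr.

Use integration by parts with u = log(4*r + 4), dv = r**2 dr.
Then du = 4/(4*r + 4) dr and v = r**3/3.

r**3*log(4*r + 4)/3 - r**3/9 + r**2/6 - r/3 + log(r + 1)/3 + C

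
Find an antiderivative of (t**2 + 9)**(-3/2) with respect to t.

t/(9*sqrt(t**2 + 9)) + C

Substitute t = 3·tan(θ), so dt = 3·sec(θ)^2 dθ and the radical becomes sqrt(t**2 + 9) = 3·sec(θ) by the Pythagorean identity.
Integrate the resulting trig expression in θ, then back-substitute tan(θ) = t/3, sec(θ) = sqrt(t**2 + 9)/3 (absorbing any constant into C).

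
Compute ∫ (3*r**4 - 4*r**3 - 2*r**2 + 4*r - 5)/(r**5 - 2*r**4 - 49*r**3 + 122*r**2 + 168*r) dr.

Factor the denominator: r*(r - 6)*(r - 4)*(r + 1)*(r + 7).
Partial-fraction decomposition: 4222/(3003*(r + 7)) + 2/(105*(r + 1)) - 491/(440*(r - 4)) + 2971/(1092*(r - 6)) - 5/(168*r).
Integrate each term: A/(r−a) contributes A·log|r−a|.

-5*log(r)/168 + 2971*log(r - 6)/1092 - 491*log(r - 4)/440 + 2*log(r + 1)/105 + 4222*log(r + 7)/3003 + C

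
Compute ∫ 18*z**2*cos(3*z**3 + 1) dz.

2*sin(3*z**3 + 1) + C

Let u = 3*z**3 + 1, so du = (9*z**2) dz.
Rewriting, the integral becomes 2·∫ cos(u) du = 2·sin(u).
Substituting back, u = 3*z**3 + 1.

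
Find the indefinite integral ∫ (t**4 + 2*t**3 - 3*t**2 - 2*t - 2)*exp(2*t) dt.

Use integration by parts with u = t**4 + 2*t**3 - 3*t**2 - 2*t - 2, dv = exp(2*t) dt, so v = exp(2*t)/2.
Apply parts 4 times (tabular method): alternate signs, differentiate u down to 0, integrate dv up.

(2*t**4 - 6*t**2 + 2*t - 5)*exp(2*t)/4 + C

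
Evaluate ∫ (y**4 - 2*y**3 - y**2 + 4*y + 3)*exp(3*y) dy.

Use integration by parts with u = y**4 - 2*y**3 - y**2 + 4*y + 3, dv = exp(3*y) dy, so v = exp(3*y)/3.
Apply parts 4 times (tabular method): alternate signs, differentiate u down to 0, integrate dv up.

(27*y**4 - 90*y**3 + 63*y**2 + 66*y + 59)*exp(3*y)/81 + C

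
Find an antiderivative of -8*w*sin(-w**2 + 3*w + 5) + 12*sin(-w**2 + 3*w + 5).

Let u = w**2 - 3*w - 5, so du = (2*w - 3) dw.
Rewriting, the integral becomes 4·∫ sin(u) du = 4·-cos(u).
Substituting back, u = w**2 - 3*w - 5.

-4*cos(-w**2 + 3*w + 5) + C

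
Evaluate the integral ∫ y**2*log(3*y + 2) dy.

Use integration by parts with u = log(3*y + 2), dv = y**2 dy.
Then du = 3/(3*y + 2) dy and v = y**3/3.

y**3*log(3*y + 2)/3 - y**3/9 + y**2/9 - 4*y/27 + 8*log(3*y + 2)/81 + C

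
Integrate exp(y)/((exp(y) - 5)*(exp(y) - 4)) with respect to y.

Let u = e^y, du = e^y dy.
The integral becomes ∫ du/((u-5)(u-4)); decompose into partial fractions.

log(exp(y) - 5) - log(exp(y) - 4) + C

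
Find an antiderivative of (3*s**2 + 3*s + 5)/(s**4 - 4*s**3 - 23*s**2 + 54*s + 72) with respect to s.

Factor the denominator: (s - 6)*(s - 3)*(s + 1)*(s + 4).
Partial-fraction decomposition: -41/(210*(s + 4)) + 5/(84*(s + 1)) - 41/(84*(s - 3)) + 131/(210*(s - 6)).
Integrate each term: A/(s−a) contributes A·log|s−a|.

131*log(s - 6)/210 - 41*log(s - 3)/84 + 5*log(s + 1)/84 - 41*log(s + 4)/210 + C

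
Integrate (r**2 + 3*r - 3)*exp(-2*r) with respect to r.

Use integration by parts with u = r**2 + 3*r - 3, dv = exp(-2*r) dr, so v = -exp(-2*r)/2.
Apply parts 2 times (tabular method): alternate signs, differentiate u down to 0, integrate dv up.

(-r**2 - 4*r + 1)*exp(-2*r)/2 + C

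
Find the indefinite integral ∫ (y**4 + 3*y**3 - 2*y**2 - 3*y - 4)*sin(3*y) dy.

Use integration by parts with u = y**4 + 3*y**3 - 2*y**2 - 3*y - 4, dv = sin(3*y) dy, so v = -cos(3*y)/3.
Apply parts 4 times (tabular method): alternate signs, differentiate u down to 0, integrate dv up.

-y**4*cos(3*y)/3 + 4*y**3*sin(3*y)/9 - y**3*cos(3*y) + y**2*sin(3*y) + 10*y**2*cos(3*y)/9 - 20*y*sin(3*y)/27 + 5*y*cos(3*y)/3 - 5*sin(3*y)/9 + 88*cos(3*y)/81 + C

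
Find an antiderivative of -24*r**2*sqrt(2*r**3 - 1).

-8*(2*r**3 - 1)**(3/2)/3 + C

Let u = 2*r**3 - 1, so du = (6*r**2) dr.
Rewriting, the integral becomes -4·∫ √u du = -4·(2/3)u^(3/2).
Substituting back, u = 2*r**3 - 1.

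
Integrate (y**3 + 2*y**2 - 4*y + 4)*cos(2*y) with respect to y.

y**3*sin(2*y)/2 + y**2*sin(2*y) + 3*y**2*cos(2*y)/4 - 11*y*sin(2*y)/4 + y*cos(2*y) + 3*sin(2*y)/2 - 11*cos(2*y)/8 + C

Use integration by parts with u = y**3 + 2*y**2 - 4*y + 4, dv = cos(2*y) dy, so v = sin(2*y)/2.
Apply parts 3 times (tabular method): alternate signs, differentiate u down to 0, integrate dv up.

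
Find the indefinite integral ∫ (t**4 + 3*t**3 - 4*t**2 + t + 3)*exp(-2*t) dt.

Use integration by parts with u = t**4 + 3*t**3 - 4*t**2 + t + 3, dv = exp(-2*t) dt, so v = -exp(-2*t)/2.
Apply parts 4 times (tabular method): alternate signs, differentiate u down to 0, integrate dv up.

(-4*t**4 - 20*t**3 - 14*t**2 - 18*t - 21)*exp(-2*t)/8 + C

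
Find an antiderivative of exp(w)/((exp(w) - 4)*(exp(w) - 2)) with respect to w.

log(exp(w) - 4)/2 - log(exp(w) - 2)/2 + C

Let u = e^w, du = e^w dw.
The integral becomes ∫ du/((u-4)(u-2)); decompose into partial fractions.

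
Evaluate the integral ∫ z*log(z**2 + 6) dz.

Let u = z**2 + 6, so du = (2*z) dz.
The integral becomes (1/2)·∫ log(u) du; integrate by parts with u′=log(u), dv′=du.

z**2*log(z**2 + 6)/2 - z**2/2 + 3*log(z**2 + 6) + C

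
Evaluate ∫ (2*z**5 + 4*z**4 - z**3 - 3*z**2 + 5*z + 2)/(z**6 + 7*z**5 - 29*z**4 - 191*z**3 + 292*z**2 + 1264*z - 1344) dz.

497*log(z - 4)/352 - 773*log(z - 3)/980 + 3*log(z - 1)/400 - 193057*log(z + 4)/117600 + 7949*log(z + 7)/2640 - 171/(140*z + 560) + C

Factor the denominator: (z - 4)*(z - 3)*(z - 1)*(z + 4)**2*(z + 7).
Partial-fraction decomposition: 7949/(2640*(z + 7)) - 193057/(117600*(z + 4)) + 171/(140*(z + 4)**2) + 3/(400*(z - 1)) - 773/(980*(z - 3)) + 497/(352*(z - 4)).
Integrate each term; A/(z−a) gives A·log|z−a|; A/(z−a)² gives −A/(z−a).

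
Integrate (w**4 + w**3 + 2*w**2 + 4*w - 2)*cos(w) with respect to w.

w**4*sin(w) + w**3*sin(w) + 4*w**3*cos(w) - 10*w**2*sin(w) + 3*w**2*cos(w) - 2*w*sin(w) - 20*w*cos(w) + 18*sin(w) - 2*cos(w) + C

Use integration by parts with u = w**4 + w**3 + 2*w**2 + 4*w - 2, dv = cos(w) dw, so v = sin(w).
Apply parts 4 times (tabular method): alternate signs, differentiate u down to 0, integrate dv up.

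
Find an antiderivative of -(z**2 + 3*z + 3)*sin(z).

Use integration by parts with u = z**2 + 3*z + 3, dv = -sin(z) dz, so v = cos(z).
Apply parts 2 times (tabular method): alternate signs, differentiate u down to 0, integrate dv up.

z**2*cos(z) - 2*z*sin(z) + 3*z*cos(z) - 3*sin(z) + cos(z) + C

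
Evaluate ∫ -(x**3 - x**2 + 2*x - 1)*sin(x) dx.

x**3*cos(x) - 3*x**2*sin(x) - x**2*cos(x) + 2*x*sin(x) - 4*x*cos(x) + 4*sin(x) + cos(x) + C

Use integration by parts with u = x**3 - x**2 + 2*x - 1, dv = -sin(x) dx, so v = cos(x).
Apply parts 3 times (tabular method): alternate signs, differentiate u down to 0, integrate dv up.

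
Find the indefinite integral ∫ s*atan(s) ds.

s**2*atan(s)/2 - s/2 + atan(s)/2 + C

Use integration by parts with u = arctan(s), dv = s ds.
Then du = 1/(s**2 + 1) ds.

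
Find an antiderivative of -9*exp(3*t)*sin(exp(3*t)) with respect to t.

Let u = exp(3*t), so du = (3*exp(3*t)) dt.
Rewriting, the integral becomes -3·∫ sin(u) du = -3·-cos(u).
Substituting back, u = exp(3*t).

3*cos(exp(3*t)) + C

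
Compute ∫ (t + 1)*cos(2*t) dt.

t*sin(2*t)/2 + sin(2*t)/2 + cos(2*t)/4 + C

Use integration by parts with u = t + 1, dv = cos(2*t) dt, so v = sin(2*t)/2.
Apply parts 1 times (tabular method): alternate signs, differentiate u down to 0, integrate dv up.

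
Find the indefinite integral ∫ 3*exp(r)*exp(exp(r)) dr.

3*exp(exp(r)) + C

Let u = exp(r), so du = (exp(r)) dr.
Rewriting, the integral becomes 3·∫ e^u du = 3·e^u.
Substituting back, u = exp(r).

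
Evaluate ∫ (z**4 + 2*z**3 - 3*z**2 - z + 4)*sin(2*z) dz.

Use integration by parts with u = z**4 + 2*z**3 - 3*z**2 - z + 4, dv = sin(2*z) dz, so v = -cos(2*z)/2.
Apply parts 4 times (tabular method): alternate signs, differentiate u down to 0, integrate dv up.

-z**4*cos(2*z)/2 + z**3*sin(2*z) - z**3*cos(2*z) + 3*z**2*sin(2*z)/2 + 3*z**2*cos(2*z) - 3*z*sin(2*z) + 2*z*cos(2*z) - sin(2*z) - 7*cos(2*z)/2 + C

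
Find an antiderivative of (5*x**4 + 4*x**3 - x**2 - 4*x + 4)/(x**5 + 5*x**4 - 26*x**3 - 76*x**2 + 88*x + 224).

Factor the denominator: (x - 4)*(x - 2)*(x + 2)**2*(x + 7).
Partial-fraction decomposition: 10616/(2475*(x + 7)) - 749/(900*(x + 2)) + 7/(15*(x + 2)**2) - 13/(36*(x - 2)) + 377/(198*(x - 4)).
Integrate each term; A/(x−a) gives A·log|x−a|; A/(x−a)² gives −A/(x−a).

377*log(x - 4)/198 - 13*log(x - 2)/36 - 749*log(x + 2)/900 + 10616*log(x + 7)/2475 - 7/(15*x + 30) + C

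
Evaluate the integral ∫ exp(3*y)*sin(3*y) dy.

Let I denote the integral. Integrate by parts with u = sin(3*y), dv = exp(3*y) dy, so v = exp(3*y)/3: I = exp(3*y)*sin(3*y)/3 − ∫ exp(3*y)*cos(3*y) dy.
Apply parts again with u = cos(3*y), dv = exp(3*y) dy: ∫ exp(3*y)*cos(3*y) dy = exp(3*y)*cos(3*y)/3 + I. Substituting back brings back I: I = exp(3*y)*sin(3*y)/3 - exp(3*y)*cos(3*y)/3 − I.
Solving for I: (1 + 1)·I equals the remaining terms, so I = (1/2)·(exp(3*y)*sin(3*y)/3 - exp(3*y)*cos(3*y)/3).

exp(3*y)*sin(3*y)/6 - exp(3*y)*cos(3*y)/6 + C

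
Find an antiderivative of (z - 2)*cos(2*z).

z*sin(2*z)/2 - sin(2*z) + cos(2*z)/4 + C

Use integration by parts with u = z - 2, dv = cos(2*z) dz, so v = sin(2*z)/2.
Apply parts 1 times (tabular method): alternate signs, differentiate u down to 0, integrate dv up.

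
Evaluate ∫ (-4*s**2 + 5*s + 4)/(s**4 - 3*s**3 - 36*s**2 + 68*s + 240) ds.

Factor the denominator: (s - 6)*(s - 4)*(s + 2)*(s + 5).
Partial-fraction decomposition: 11/(27*(s + 5)) - 11/(72*(s + 2)) + 10/(27*(s - 4)) - 5/(8*(s - 6)).
Integrate each term: A/(s−a) contributes A·log|s−a|.

-5*log(s - 6)/8 + 10*log(s - 4)/27 - 11*log(s + 2)/72 + 11*log(s + 5)/27 + C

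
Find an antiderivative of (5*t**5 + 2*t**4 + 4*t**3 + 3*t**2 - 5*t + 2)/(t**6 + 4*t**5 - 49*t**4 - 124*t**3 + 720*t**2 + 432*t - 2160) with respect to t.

5809*log(t - 5)/1694 - 1499*log(t - 3)/810 + 19*log(t - 2)/64 + 17*log(t + 2)/280 + 1921853*log(t + 6)/627264 + 9253/(792*t + 4752) + C

Factor the denominator: (t - 5)*(t - 3)*(t - 2)*(t + 2)*(t + 6)**2.
Partial-fraction decomposition: 1921853/(627264*(t + 6)) - 9253/(792*(t + 6)**2) + 17/(280*(t + 2)) + 19/(64*(t - 2)) - 1499/(810*(t - 3)) + 5809/(1694*(t - 5)).
Integrate each term; A/(t−a) gives A·log|t−a|; A/(t−a)² gives −A/(t−a).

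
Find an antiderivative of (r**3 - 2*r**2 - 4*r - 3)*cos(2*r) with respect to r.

r**3*sin(2*r)/2 - r**2*sin(2*r) + 3*r**2*cos(2*r)/4 - 11*r*sin(2*r)/4 - r*cos(2*r) - sin(2*r) - 11*cos(2*r)/8 + C

Use integration by parts with u = r**3 - 2*r**2 - 4*r - 3, dv = cos(2*r) dr, so v = sin(2*r)/2.
Apply parts 3 times (tabular method): alternate signs, differentiate u down to 0, integrate dv up.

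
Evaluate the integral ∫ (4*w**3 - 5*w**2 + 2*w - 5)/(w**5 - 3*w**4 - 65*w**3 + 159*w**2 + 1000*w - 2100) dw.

Factor the denominator: (w - 7)*(w - 5)*(w - 2)*(w + 5)*(w + 6).
Partial-fraction decomposition: -1061/(1144*(w + 6)) + 16/(21*(w + 5)) + 11/(840*(w - 2)) - 19/(33*(w - 5)) + 142/(195*(w - 7)).
Integrate each term: A/(w−a) contributes A·log|w−a|.

142*log(w - 7)/195 - 19*log(w - 5)/33 + 11*log(w - 2)/840 + 16*log(w + 5)/21 - 1061*log(w + 6)/1144 + C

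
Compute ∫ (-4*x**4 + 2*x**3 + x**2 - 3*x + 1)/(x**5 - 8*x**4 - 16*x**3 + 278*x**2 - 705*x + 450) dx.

1751*log(x - 5)/3872 - 269*log(x - 3)/72 + 3*log(x - 1)/224 - 5561*log(x + 6)/7623 + 2239/(88*x - 440) + C

Factor the denominator: (x - 5)**2*(x - 3)*(x - 1)*(x + 6).
Partial-fraction decomposition: -5561/(7623*(x + 6)) + 3/(224*(x - 1)) - 269/(72*(x - 3)) + 1751/(3872*(x - 5)) - 2239/(88*(x - 5)**2).
Integrate each term; A/(x−a) gives A·log|x−a|; A/(x−a)² gives −A/(x−a).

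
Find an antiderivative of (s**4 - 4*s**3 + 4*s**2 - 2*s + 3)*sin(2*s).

-s**4*cos(2*s)/2 + s**3*sin(2*s) + 2*s**3*cos(2*s) - 3*s**2*sin(2*s) - s**2*cos(2*s)/2 + s*sin(2*s)/2 - 2*s*cos(2*s) + sin(2*s) - 5*cos(2*s)/4 + C

Use integration by parts with u = s**4 - 4*s**3 + 4*s**2 - 2*s + 3, dv = sin(2*s) ds, so v = -cos(2*s)/2.
Apply parts 4 times (tabular method): alternate signs, differentiate u down to 0, integrate dv up.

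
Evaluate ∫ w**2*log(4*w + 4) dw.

w**3*log(4*w + 4)/3 - w**3/9 + w**2/6 - w/3 + log(w + 1)/3 + C

Use integration by parts with u = log(4*w + 4), dv = w**2 dw.
Then du = 4/(4*w + 4) dw and v = w**3/3.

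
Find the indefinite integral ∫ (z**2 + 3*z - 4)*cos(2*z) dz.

z**2*sin(2*z)/2 + 3*z*sin(2*z)/2 + z*cos(2*z)/2 - 9*sin(2*z)/4 + 3*cos(2*z)/4 + C

Use integration by parts with u = z**2 + 3*z - 4, dv = cos(2*z) dz, so v = sin(2*z)/2.
Apply parts 2 times (tabular method): alternate signs, differentiate u down to 0, integrate dv up.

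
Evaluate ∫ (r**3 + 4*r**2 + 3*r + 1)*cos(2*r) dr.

Use integration by parts with u = r**3 + 4*r**2 + 3*r + 1, dv = cos(2*r) dr, so v = sin(2*r)/2.
Apply parts 3 times (tabular method): alternate signs, differentiate u down to 0, integrate dv up.

r**3*sin(2*r)/2 + 2*r**2*sin(2*r) + 3*r**2*cos(2*r)/4 + 3*r*sin(2*r)/4 + 2*r*cos(2*r) - sin(2*r)/2 + 3*cos(2*r)/8 + C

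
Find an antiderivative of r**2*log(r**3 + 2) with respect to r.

r**3*log(r**3 + 2)/3 - r**3/3 + 2*log(r**3 + 2)/3 + C

Let u = r**3 + 2, so du = (3*r**2) dr.
The integral becomes (1/3)·∫ log(u) du; integrate by parts with u′=log(u), dv′=du.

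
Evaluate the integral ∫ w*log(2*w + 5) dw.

Use integration by parts with u = log(2*w + 5), dv = w dw.
Then du = 2/(2*w + 5) dw and v = w**2/2.

w**2*log(2*w + 5)/2 - w**2/4 + 5*w/4 - 25*log(2*w + 5)/8 + C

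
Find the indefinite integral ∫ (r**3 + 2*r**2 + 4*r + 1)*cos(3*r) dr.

Use integration by parts with u = r**3 + 2*r**2 + 4*r + 1, dv = cos(3*r) dr, so v = sin(3*r)/3.
Apply parts 3 times (tabular method): alternate signs, differentiate u down to 0, integrate dv up.

r**3*sin(3*r)/3 + 2*r**2*sin(3*r)/3 + r**2*cos(3*r)/3 + 10*r*sin(3*r)/9 + 4*r*cos(3*r)/9 + 5*sin(3*r)/27 + 10*cos(3*r)/27 + C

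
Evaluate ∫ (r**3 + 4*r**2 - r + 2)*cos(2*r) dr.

r**3*sin(2*r)/2 + 2*r**2*sin(2*r) + 3*r**2*cos(2*r)/4 - 5*r*sin(2*r)/4 + 2*r*cos(2*r) - 5*cos(2*r)/8 + C

Use integration by parts with u = r**3 + 4*r**2 - r + 2, dv = cos(2*r) dr, so v = sin(2*r)/2.
Apply parts 3 times (tabular method): alternate signs, differentiate u down to 0, integrate dv up.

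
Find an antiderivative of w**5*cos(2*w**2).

Let u = w², du = 2w dw; rewrite as (1/2)∫ u^2·cos(2u) du.
Now integrate by parts 2 times.

w**4*sin(2*w**2)/4 + w**2*cos(2*w**2)/4 - sin(2*w**2)/8 + C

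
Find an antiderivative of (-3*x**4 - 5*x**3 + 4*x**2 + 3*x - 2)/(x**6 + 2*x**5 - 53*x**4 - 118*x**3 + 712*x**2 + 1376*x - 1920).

Factor the denominator: (x - 6)*(x - 4)*(x - 1)*(x + 4)**2*(x + 5).
Partial-fraction decomposition: 389/(198*(x + 5)) - 14557/(8000*(x + 4)) + 199/(200*(x + 4)**2) - 1/(750*(x - 1)) + 169/(576*(x - 4)) - 601/(1375*(x - 6)).
Integrate each term; A/(x−a) gives A·log|x−a|; A/(x−a)² gives −A/(x−a).

-601*log(x - 6)/1375 + 169*log(x - 4)/576 - log(x - 1)/750 - 14557*log(x + 4)/8000 + 389*log(x + 5)/198 - 199/(200*x + 800) + C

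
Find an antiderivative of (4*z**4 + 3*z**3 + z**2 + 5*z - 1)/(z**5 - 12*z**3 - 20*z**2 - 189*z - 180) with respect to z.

Factor the denominator: (z - 5)*(z + 1)*(z + 4)*(z**2 + 9).
Partial-fraction decomposition: (29*z - 1)/(25*(z**2 + 9)) + 827/(675*(z + 4)) + 1/(45*(z + 1)) + 43/(27*(z - 5)).
Integrate each term; A/(z−a) gives A·log|z−a|; the (Bz+D)/(z²+p²) term gives a log and an atan.

43*log(z - 5)/27 + log(z + 1)/45 + 827*log(z + 4)/675 + 29*log(z**2 + 9)/50 - atan(z/3)/75 + C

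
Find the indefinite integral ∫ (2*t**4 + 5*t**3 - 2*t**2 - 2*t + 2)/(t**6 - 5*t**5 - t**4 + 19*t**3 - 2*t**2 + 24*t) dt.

Factor the denominator: t*(t - 4)*(t - 3)*(t + 2)*(t**2 + 1).
Partial-fraction decomposition: -(39*t + 37)/(170*(t**2 + 1)) + 1/(30*(t + 2)) - 11/(6*(t - 3)) + 397/(204*(t - 4)) + 1/(12*t).
Integrate each term; A/(t−a) gives A·log|t−a|; the (Bt+D)/(t²+p²) term gives a log and an atan.

log(t)/12 + 397*log(t - 4)/204 - 11*log(t - 3)/6 + log(t + 2)/30 - 39*log(t**2 + 1)/340 - 37*atan(t)/170 + C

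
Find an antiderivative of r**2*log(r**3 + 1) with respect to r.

r**3*log(r**3 + 1)/3 - r**3/3 + log(r**3 + 1)/3 + C

Let u = r**3 + 1, so du = (3*r**2) dr.
The integral becomes (1/3)·∫ log(u) du; integrate by parts with u′=log(u), dv′=du.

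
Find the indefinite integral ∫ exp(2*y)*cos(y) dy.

Let I denote the integral. Integrate by parts with u = cos(y), dv = exp(2*y) dy, so v = exp(2*y)/2: I = exp(2*y)*cos(y)/2 + (1/2)·∫ exp(2*y)*sin(y) dy.
Apply parts again with u = sin(y), dv = exp(2*y) dy: ∫ exp(2*y)*sin(y) dy = exp(2*y)*sin(y)/2 − (1/2)·I. Substituting back brings back I: I = exp(2*y)*sin(y)/4 + exp(2*y)*cos(y)/2 − (1/4)·I.
Solving for I: (1 + 1/4)·I equals the remaining terms, so I = (4/5)·(exp(2*y)*sin(y)/4 + exp(2*y)*cos(y)/2).

exp(2*y)*sin(y)/5 + 2*exp(2*y)*cos(y)/5 + C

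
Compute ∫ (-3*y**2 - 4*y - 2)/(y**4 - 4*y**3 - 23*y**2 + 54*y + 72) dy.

-67*log(y - 6)/105 + 41*log(y - 3)/84 - log(y + 1)/84 + 17*log(y + 4)/105 + C

Factor the denominator: (y - 6)*(y - 3)*(y + 1)*(y + 4).
Partial-fraction decomposition: 17/(105*(y + 4)) - 1/(84*(y + 1)) + 41/(84*(y - 3)) - 67/(105*(y - 6)).
Integrate each term: A/(y−a) contributes A·log|y−a|.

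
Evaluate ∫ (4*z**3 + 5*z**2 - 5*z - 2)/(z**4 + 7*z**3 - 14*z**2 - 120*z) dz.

log(z)/60 + 157*log(z - 4)/180 - 352*log(z + 5)/45 + 164*log(z + 6)/15 + C

Factor the denominator: z*(z - 4)*(z + 5)*(z + 6).
Partial-fraction decomposition: 164/(15*(z + 6)) - 352/(45*(z + 5)) + 157/(180*(z - 4)) + 1/(60*z).
Integrate each term: A/(z−a) contributes A·log|z−a|.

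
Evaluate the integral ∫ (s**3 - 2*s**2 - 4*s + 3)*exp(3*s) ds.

Use integration by parts with u = s**3 - 2*s**2 - 4*s + 3, dv = exp(3*s) ds, so v = exp(3*s)/3.
Apply parts 3 times (tabular method): alternate signs, differentiate u down to 0, integrate dv up.

(3*s**3 - 9*s**2 - 6*s + 11)*exp(3*s)/9 + C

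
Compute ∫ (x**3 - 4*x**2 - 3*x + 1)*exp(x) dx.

(x**3 - 7*x**2 + 11*x - 10)*exp(x) + C

Use integration by parts with u = x**3 - 4*x**2 - 3*x + 1, dv = exp(x) dx, so v = exp(x).
Apply parts 3 times (tabular method): alternate signs, differentiate u down to 0, integrate dv up.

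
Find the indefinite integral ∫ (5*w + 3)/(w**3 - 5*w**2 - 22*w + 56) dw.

38*log(w - 7)/55 - 13*log(w - 2)/30 - 17*log(w + 4)/66 + C

Factor the denominator: (w - 7)*(w - 2)*(w + 4).
Partial-fraction decomposition: -17/(66*(w + 4)) - 13/(30*(w - 2)) + 38/(55*(w - 7)).
Integrate each term: A/(w−a) contributes A·log|w−a|.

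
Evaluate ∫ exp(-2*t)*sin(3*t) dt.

Let I denote the integral. Integrate by parts with u = sin(3*t), dv = exp(-2*t) dt, so v = -exp(-2*t)/2: I = -exp(-2*t)*sin(3*t)/2 + (3/2)·∫ exp(-2*t)*cos(3*t) dt.
Apply parts again with u = cos(3*t), dv = exp(-2*t) dt: ∫ exp(-2*t)*cos(3*t) dt = -exp(-2*t)*cos(3*t)/2 − (3/2)·I. Substituting back brings back I: I = -exp(-2*t)*sin(3*t)/2 - 3*exp(-2*t)*cos(3*t)/4 − (9/4)·I.
Solving for I: (1 + 9/4)·I equals the remaining terms, so I = (4/13)·(-exp(-2*t)*sin(3*t)/2 - 3*exp(-2*t)*cos(3*t)/4).

-2*exp(-2*t)*sin(3*t)/13 - 3*exp(-2*t)*cos(3*t)/13 + C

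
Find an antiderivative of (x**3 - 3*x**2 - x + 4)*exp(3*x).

(9*x**3 - 36*x**2 + 15*x + 31)*exp(3*x)/27 + C

Use integration by parts with u = x**3 - 3*x**2 - x + 4, dv = exp(3*x) dx, so v = exp(3*x)/3.
Apply parts 3 times (tabular method): alternate signs, differentiate u down to 0, integrate dv up.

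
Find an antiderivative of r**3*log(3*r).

r**4*(log(r) + log(3))/4 - r**4/16 + C

Use integration by parts with u = log(3*r), dv = r**3 dr.
Then du = 1/r dr and v = r**4/4.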